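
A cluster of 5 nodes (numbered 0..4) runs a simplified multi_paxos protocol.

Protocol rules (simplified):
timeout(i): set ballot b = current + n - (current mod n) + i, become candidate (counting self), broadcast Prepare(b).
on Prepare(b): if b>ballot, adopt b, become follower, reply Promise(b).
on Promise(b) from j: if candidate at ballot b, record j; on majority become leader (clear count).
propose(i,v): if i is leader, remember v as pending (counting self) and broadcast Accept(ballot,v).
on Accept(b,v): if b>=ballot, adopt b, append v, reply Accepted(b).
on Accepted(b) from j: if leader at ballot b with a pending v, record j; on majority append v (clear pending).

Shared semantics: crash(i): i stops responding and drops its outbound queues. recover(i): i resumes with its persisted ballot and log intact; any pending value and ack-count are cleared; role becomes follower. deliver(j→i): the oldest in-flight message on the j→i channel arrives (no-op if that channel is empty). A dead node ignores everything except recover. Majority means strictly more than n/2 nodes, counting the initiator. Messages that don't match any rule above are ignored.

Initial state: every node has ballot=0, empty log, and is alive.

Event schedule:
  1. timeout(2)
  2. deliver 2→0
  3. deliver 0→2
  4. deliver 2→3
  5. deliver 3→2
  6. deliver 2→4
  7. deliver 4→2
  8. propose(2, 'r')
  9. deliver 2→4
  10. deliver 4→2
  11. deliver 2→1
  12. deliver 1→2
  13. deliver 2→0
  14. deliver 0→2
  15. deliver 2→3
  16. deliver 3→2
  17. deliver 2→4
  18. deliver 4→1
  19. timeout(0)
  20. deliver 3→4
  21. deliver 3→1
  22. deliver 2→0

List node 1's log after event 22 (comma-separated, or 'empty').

empty

step 1 timeout(2): 2={cand,b=7,log=-}
step 2 deliver 2→0: 0={foll,b=7,log=-}
step 3 deliver 0→2: —
step 4 deliver 2→3: 3={foll,b=7,log=-}
step 5 deliver 3→2: 2={lead,b=7,log=-}
step 6 deliver 2→4: 4={foll,b=7,log=-}
step 7 deliver 4→2: —
step 8 propose(2,'r'): —
step 9 deliver 2→4: 4={foll,b=7,log=r}
step 10 deliver 4→2: —
step 11 deliver 2→1: 1={foll,b=7,log=-}
step 12 deliver 1→2: —
step 13 deliver 2→0: 0={foll,b=7,log=r}
step 14 deliver 0→2: 2={lead,b=7,log=r}
step 15 deliver 2→3: 3={foll,b=7,log=r}
step 16 deliver 3→2: —
step 17 deliver 2→4: —
step 18 deliver 4→1: —
step 19 timeout(0): 0={cand,b=10,log=r}
step 20 deliver 3→4: —
step 21 deliver 3→1: —
step 22 deliver 2→0: —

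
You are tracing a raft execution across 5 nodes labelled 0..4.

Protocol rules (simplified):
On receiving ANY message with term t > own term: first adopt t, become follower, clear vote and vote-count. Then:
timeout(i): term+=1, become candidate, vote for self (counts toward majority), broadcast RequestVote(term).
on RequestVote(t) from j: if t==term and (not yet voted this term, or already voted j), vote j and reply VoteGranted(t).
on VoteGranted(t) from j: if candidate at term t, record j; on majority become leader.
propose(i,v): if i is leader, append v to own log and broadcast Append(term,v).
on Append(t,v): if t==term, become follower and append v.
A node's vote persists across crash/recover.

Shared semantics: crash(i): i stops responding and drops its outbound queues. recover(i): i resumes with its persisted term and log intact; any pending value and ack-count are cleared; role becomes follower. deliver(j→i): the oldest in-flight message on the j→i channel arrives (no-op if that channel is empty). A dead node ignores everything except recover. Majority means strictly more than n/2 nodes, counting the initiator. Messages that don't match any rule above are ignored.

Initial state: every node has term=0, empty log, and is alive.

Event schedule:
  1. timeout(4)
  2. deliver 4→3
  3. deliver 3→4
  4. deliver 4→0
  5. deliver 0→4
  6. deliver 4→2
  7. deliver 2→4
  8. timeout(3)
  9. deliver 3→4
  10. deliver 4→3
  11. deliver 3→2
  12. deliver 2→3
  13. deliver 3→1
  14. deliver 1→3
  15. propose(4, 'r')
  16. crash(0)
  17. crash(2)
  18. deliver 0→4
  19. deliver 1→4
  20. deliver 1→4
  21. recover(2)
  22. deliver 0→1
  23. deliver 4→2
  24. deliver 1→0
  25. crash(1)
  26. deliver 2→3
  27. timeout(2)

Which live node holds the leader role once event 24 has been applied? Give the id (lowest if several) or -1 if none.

3

step 1 timeout(4): 4={cand,t=1,log=-}
step 2 deliver 4→3: 3={foll,t=1,log=-}
step 3 deliver 3→4: —
step 4 deliver 4→0: 0={foll,t=1,log=-}
step 5 deliver 0→4: 4={lead,t=1,log=-}
step 6 deliver 4→2: 2={foll,t=1,log=-}
step 7 deliver 2→4: —
step 8 timeout(3): 3={cand,t=2,log=-}
step 9 deliver 3→4: 4={foll,t=2,log=-}
step 10 deliver 4→3: —
step 11 deliver 3→2: 2={foll,t=2,log=-}
step 12 deliver 2→3: 3={lead,t=2,log=-}
step 13 deliver 3→1: 1={foll,t=2,log=-}
step 14 deliver 1→3: —
step 15 propose(4,'r'): —
step 16 crash(0): 0={✗foll,t=1,log=-}
step 17 crash(2): 2={✗foll,t=2,log=-}
step 18 deliver 0→4: —
step 19 deliver 1→4: —
step 20 deliver 1→4: —
step 21 recover(2): 2={foll,t=2,log=-}
step 22 deliver 0→1: —
step 23 deliver 4→2: —
step 24 deliver 1→0: —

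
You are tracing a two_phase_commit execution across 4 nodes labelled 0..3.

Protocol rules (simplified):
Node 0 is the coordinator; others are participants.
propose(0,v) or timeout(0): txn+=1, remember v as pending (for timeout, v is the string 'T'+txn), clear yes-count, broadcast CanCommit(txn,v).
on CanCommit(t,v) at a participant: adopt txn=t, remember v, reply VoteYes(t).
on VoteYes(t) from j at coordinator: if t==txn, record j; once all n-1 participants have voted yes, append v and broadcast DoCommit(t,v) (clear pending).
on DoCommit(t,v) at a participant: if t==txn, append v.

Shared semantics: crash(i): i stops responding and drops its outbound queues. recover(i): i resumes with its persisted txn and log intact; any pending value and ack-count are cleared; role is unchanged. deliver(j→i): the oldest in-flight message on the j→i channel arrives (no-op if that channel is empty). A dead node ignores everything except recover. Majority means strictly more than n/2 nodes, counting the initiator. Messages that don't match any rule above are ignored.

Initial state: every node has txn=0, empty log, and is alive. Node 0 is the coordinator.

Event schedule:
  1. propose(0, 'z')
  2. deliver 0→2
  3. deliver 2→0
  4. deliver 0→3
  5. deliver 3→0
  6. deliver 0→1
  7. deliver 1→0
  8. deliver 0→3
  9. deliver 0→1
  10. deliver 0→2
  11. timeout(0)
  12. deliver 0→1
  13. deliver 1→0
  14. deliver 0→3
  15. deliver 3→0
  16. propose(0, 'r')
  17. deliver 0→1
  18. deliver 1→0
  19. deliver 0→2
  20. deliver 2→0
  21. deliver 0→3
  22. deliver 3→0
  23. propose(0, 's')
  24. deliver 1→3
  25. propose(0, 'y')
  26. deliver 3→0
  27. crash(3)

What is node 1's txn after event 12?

step 1 propose(0,'z'): 0={coor,t=1,log=-}
step 2 deliver 0→2: 2={part,t=1,log=-}
step 3 deliver 2→0: —
step 4 deliver 0→3: 3={part,t=1,log=-}
step 5 deliver 3→0: —
step 6 deliver 0→1: 1={part,t=1,log=-}
step 7 deliver 1→0: 0={coor,t=1,log=z}
step 8 deliver 0→3: 3={part,t=1,log=z}
step 9 deliver 0→1: 1={part,t=1,log=z}
step 10 deliver 0→2: 2={part,t=1,log=z}
step 11 timeout(0): 0={coor,t=2,log=z}
step 12 deliver 0→1: 1={part,t=2,log=z}

2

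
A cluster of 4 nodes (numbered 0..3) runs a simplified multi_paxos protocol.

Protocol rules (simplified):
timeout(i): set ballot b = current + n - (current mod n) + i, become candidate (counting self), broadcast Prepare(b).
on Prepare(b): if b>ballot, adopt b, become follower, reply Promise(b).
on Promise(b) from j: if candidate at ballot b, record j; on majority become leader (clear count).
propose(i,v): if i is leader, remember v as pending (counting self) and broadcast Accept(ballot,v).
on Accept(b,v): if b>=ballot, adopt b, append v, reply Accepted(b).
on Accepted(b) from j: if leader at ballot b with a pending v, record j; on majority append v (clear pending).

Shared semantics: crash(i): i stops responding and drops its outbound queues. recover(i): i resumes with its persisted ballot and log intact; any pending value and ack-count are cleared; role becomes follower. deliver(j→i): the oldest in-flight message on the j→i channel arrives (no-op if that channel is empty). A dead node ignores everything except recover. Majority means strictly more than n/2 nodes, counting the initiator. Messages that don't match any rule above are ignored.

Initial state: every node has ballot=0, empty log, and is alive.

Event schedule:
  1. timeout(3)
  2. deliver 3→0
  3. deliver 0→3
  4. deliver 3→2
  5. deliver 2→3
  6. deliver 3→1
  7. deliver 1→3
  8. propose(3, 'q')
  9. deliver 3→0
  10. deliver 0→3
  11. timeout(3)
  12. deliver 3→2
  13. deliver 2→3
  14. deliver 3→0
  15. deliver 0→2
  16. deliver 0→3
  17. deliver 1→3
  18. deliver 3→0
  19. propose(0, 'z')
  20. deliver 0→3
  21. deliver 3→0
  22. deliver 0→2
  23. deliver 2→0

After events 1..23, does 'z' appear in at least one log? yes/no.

no

1. timeout(3):  <3:cand b7 ->
2. deliver 3→0:  <0:foll b7 ->
3. deliver 0→3:  nop
4. deliver 3→2:  <2:foll b7 ->
5. deliver 2→3:  <3:lead b7 ->
6. deliver 3→1:  <1:foll b7 ->
7. deliver 1→3:  nop
8. propose(3,'q'):  nop
9. deliver 3→0:  <0:foll b7 q>
10. deliver 0→3:  nop
11. timeout(3):  <3:cand b11 ->
12. deliver 3→2:  <2:foll b7 q>
13. deliver 2→3:  nop
14. deliver 3→0:  <0:foll b11 q>
15. deliver 0→2:  nop
16. deliver 0→3:  nop
17. deliver 1→3:  nop
18. deliver 3→0:  nop
19. propose(0,'z'):  nop
20. deliver 0→3:  nop
21. deliver 3→0:  nop
22. deliver 0→2:  nop
23. deliver 2→0:  nop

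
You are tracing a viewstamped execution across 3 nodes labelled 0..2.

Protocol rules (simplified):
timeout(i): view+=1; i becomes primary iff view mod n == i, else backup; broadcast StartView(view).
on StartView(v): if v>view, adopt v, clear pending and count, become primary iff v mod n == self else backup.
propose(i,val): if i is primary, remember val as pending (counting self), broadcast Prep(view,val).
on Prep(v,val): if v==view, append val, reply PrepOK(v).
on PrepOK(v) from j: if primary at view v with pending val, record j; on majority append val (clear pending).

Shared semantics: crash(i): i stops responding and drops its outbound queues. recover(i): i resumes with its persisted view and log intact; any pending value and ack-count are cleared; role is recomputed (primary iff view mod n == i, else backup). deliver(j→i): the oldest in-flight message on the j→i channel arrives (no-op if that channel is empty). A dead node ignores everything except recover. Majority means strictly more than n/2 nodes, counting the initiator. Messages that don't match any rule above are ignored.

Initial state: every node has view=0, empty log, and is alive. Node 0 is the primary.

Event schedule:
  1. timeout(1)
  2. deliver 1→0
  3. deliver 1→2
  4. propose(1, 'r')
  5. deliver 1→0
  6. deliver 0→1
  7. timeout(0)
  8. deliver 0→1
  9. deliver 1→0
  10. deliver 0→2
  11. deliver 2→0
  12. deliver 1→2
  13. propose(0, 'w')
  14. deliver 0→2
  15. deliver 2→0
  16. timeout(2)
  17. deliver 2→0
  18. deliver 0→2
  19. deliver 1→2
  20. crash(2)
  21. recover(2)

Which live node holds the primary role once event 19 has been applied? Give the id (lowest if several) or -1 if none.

0

1. timeout(1):  <1:prim v1 ->
2. deliver 1→0:  <0:back v1 ->
3. deliver 1→2:  <2:back v1 ->
4. propose(1,'r'):  nop
5. deliver 1→0:  <0:back v1 r>
6. deliver 0→1:  <1:prim v1 r>
7. timeout(0):  <0:back v2 r>
8. deliver 0→1:  <1:back v2 r>
9. deliver 1→0:  nop
10. deliver 0→2:  <2:prim v2 ->
11. deliver 2→0:  nop
12. deliver 1→2:  nop
13. propose(0,'w'):  nop
14. deliver 0→2:  nop
15. deliver 2→0:  nop
16. timeout(2):  <2:back v3 ->
17. deliver 2→0:  <0:prim v3 r>
18. deliver 0→2:  nop
19. deliver 1→2:  nop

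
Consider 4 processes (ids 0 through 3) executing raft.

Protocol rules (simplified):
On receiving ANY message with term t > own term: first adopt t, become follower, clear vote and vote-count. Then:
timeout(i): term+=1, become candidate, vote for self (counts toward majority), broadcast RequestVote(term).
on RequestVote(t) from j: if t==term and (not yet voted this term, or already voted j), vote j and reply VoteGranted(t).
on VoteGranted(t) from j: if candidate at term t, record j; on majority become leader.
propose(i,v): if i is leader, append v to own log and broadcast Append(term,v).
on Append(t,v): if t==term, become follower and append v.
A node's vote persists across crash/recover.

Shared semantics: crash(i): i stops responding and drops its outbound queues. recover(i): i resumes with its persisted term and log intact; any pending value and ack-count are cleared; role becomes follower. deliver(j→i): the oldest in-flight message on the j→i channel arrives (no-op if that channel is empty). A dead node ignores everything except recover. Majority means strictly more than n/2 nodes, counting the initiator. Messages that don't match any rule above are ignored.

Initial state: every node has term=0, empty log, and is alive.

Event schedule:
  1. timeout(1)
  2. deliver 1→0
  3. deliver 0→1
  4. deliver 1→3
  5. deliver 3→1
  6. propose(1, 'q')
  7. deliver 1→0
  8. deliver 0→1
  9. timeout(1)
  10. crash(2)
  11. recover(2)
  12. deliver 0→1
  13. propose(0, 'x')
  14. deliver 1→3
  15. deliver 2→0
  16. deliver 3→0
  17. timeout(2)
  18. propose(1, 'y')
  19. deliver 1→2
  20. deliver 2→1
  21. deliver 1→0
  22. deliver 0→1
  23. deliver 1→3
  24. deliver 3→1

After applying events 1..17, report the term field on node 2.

1. timeout(1):  <1:cand t1 ->
2. deliver 1→0:  <0:foll t1 ->
3. deliver 0→1:  nop
4. deliver 1→3:  <3:foll t1 ->
5. deliver 3→1:  <1:lead t1 ->
6. propose(1,'q'):  <1:lead t1 q>
7. deliver 1→0:  <0:foll t1 q>
8. deliver 0→1:  nop
9. timeout(1):  <1:cand t2 q>
10. crash(2):  <2:✗foll t0 ->
11. recover(2):  <2:foll t0 ->
12. deliver 0→1:  nop
13. propose(0,'x'):  nop
14. deliver 1→3:  <3:foll t1 q>
15. deliver 2→0:  nop
16. deliver 3→0:  nop
17. timeout(2):  <2:cand t1 ->

1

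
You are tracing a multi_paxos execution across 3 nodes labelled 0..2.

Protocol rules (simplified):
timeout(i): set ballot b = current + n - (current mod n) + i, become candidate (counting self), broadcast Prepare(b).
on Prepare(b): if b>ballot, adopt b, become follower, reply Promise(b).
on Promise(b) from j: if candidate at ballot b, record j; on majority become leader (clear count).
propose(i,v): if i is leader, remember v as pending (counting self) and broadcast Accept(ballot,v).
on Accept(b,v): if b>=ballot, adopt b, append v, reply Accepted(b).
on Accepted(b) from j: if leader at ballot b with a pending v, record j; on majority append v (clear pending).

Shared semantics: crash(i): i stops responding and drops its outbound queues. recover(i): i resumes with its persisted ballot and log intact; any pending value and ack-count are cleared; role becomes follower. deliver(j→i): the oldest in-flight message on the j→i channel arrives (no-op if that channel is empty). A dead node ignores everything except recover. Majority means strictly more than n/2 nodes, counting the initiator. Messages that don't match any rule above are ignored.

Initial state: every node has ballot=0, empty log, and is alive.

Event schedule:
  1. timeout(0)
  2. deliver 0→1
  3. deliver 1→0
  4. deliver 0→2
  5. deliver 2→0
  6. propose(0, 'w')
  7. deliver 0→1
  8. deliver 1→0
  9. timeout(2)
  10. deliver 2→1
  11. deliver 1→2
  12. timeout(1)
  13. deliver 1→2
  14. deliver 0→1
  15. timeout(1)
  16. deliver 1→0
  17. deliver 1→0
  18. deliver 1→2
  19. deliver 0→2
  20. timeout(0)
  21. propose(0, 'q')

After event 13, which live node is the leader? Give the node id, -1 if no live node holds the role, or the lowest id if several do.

0

[1] timeout(0) → N0(cand b3 [-])
[2] deliver 0→1 → N1(foll b3 [-])
[3] deliver 1→0 → N0(lead b3 [-])
[4] deliver 0→2 → N2(foll b3 [-])
[5] deliver 2→0 → ∅
[6] propose(0,'w') → ∅
[7] deliver 0→1 → N1(foll b3 [w])
[8] deliver 1→0 → N0(lead b3 [w])
[9] timeout(2) → N2(cand b8 [-])
[10] deliver 2→1 → N1(foll b8 [w])
[11] deliver 1→2 → N2(lead b8 [-])
[12] timeout(1) → N1(cand b10 [w])
[13] deliver 1→2 → N2(foll b10 [-])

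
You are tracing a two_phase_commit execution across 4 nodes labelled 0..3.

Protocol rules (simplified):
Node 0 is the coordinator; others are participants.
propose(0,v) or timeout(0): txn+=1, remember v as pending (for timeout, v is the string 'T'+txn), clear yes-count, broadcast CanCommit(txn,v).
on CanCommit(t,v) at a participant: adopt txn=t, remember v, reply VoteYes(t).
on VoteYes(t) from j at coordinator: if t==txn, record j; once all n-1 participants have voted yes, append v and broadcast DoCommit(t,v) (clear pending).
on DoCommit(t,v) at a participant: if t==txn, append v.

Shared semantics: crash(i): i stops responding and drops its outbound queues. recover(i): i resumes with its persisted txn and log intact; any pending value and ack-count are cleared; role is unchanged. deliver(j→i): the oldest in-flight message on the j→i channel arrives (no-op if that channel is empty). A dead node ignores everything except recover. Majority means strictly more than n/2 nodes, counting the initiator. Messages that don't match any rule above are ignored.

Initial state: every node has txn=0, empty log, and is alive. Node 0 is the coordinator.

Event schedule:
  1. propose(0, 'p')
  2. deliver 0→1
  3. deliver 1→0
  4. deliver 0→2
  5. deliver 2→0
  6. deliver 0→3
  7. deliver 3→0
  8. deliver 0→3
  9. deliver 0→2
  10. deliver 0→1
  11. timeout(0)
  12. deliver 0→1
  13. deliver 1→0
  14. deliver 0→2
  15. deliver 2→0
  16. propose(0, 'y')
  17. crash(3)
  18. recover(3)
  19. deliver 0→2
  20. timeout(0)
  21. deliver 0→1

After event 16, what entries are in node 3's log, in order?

step 1 propose(0,'p'): 0={coor,t=1,log=-}
step 2 deliver 0→1: 1={part,t=1,log=-}
step 3 deliver 1→0: —
step 4 deliver 0→2: 2={part,t=1,log=-}
step 5 deliver 2→0: —
step 6 deliver 0→3: 3={part,t=1,log=-}
step 7 deliver 3→0: 0={coor,t=1,log=p}
step 8 deliver 0→3: 3={part,t=1,log=p}
step 9 deliver 0→2: 2={part,t=1,log=p}
step 10 deliver 0→1: 1={part,t=1,log=p}
step 11 timeout(0): 0={coor,t=2,log=p}
step 12 deliver 0→1: 1={part,t=2,log=p}
step 13 deliver 1→0: —
step 14 deliver 0→2: 2={part,t=2,log=p}
step 15 deliver 2→0: —
step 16 propose(0,'y'): 0={coor,t=3,log=p}

p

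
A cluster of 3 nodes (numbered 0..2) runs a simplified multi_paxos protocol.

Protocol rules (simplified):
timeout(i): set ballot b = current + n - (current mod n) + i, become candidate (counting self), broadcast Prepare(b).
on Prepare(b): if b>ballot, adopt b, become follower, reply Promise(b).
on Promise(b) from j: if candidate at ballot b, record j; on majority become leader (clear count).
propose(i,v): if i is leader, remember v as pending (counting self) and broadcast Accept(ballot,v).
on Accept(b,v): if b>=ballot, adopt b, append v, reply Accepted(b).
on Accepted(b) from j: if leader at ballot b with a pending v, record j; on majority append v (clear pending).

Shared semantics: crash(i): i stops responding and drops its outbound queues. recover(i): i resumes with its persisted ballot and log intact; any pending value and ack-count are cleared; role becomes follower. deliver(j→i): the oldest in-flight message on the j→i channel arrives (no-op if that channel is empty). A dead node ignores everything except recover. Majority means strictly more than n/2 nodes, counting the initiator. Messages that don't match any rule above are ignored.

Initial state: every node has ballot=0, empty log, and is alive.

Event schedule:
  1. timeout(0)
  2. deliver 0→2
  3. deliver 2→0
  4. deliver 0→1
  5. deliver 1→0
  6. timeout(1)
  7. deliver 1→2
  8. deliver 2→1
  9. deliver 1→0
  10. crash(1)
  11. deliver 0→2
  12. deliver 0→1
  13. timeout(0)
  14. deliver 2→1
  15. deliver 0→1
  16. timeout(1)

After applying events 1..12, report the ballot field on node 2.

1. timeout(0):  <0:cand b3 ->
2. deliver 0→2:  <2:foll b3 ->
3. deliver 2→0:  <0:lead b3 ->
4. deliver 0→1:  <1:foll b3 ->
5. deliver 1→0:  nop
6. timeout(1):  <1:cand b7 ->
7. deliver 1→2:  <2:foll b7 ->
8. deliver 2→1:  <1:lead b7 ->
9. deliver 1→0:  <0:foll b7 ->
10. crash(1):  <1:✗lead b7 ->
11. deliver 0→2:  nop
12. deliver 0→1:  nop

7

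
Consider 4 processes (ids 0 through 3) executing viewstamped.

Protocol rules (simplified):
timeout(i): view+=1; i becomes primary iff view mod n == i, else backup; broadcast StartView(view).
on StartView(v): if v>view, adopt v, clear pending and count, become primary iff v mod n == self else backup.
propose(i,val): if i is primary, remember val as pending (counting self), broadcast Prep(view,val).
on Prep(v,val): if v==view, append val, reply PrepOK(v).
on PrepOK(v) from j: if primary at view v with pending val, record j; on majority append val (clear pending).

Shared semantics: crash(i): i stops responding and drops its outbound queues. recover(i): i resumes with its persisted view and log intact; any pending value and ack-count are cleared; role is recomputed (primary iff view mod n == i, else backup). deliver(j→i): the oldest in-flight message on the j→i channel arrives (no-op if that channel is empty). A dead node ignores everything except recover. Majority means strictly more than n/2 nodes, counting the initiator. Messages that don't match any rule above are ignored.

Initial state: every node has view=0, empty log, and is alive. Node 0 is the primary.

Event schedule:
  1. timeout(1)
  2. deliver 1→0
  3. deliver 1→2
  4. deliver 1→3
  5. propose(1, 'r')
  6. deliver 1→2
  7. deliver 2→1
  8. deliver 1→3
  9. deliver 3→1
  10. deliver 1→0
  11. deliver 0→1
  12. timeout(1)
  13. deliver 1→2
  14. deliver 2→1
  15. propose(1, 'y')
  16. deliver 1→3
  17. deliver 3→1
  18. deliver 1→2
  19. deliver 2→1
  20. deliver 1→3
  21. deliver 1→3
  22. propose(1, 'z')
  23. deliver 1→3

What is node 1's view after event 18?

2

step 1 timeout(1): 1={prim,v=1,log=-}
step 2 deliver 1→0: 0={back,v=1,log=-}
step 3 deliver 1→2: 2={back,v=1,log=-}
step 4 deliver 1→3: 3={back,v=1,log=-}
step 5 propose(1,'r'): —
step 6 deliver 1→2: 2={back,v=1,log=r}
step 7 deliver 2→1: —
step 8 deliver 1→3: 3={back,v=1,log=r}
step 9 deliver 3→1: 1={prim,v=1,log=r}
step 10 deliver 1→0: 0={back,v=1,log=r}
step 11 deliver 0→1: —
step 12 timeout(1): 1={back,v=2,log=r}
step 13 deliver 1→2: 2={prim,v=2,log=r}
step 14 deliver 2→1: —
step 15 propose(1,'y'): —
step 16 deliver 1→3: 3={back,v=2,log=r}
step 17 deliver 3→1: —
step 18 deliver 1→2: —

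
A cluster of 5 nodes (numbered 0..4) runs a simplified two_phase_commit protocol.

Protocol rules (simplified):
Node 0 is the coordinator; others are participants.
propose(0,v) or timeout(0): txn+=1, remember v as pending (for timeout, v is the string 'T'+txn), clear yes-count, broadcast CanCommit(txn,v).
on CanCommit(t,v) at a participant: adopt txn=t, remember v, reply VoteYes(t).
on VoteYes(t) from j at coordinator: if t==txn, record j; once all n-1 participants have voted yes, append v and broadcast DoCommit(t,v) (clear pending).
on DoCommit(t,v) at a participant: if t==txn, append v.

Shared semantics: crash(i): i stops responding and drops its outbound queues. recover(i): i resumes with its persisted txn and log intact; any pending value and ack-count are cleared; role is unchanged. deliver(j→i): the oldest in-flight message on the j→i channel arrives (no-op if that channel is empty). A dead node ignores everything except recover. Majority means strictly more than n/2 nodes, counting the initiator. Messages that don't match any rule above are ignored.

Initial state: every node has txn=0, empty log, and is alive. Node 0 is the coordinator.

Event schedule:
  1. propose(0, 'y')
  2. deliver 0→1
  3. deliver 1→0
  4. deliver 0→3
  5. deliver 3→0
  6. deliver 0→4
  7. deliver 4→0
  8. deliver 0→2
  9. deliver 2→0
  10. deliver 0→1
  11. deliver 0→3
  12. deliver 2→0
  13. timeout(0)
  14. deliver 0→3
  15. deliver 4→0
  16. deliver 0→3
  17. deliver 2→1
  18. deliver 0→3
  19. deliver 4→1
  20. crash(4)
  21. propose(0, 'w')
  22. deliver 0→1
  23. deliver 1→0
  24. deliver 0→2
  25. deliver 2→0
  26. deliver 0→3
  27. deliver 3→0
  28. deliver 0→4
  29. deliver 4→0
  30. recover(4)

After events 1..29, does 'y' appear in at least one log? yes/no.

1. propose(0,'y'):  <0:coor t1 ->
2. deliver 0→1:  <1:part t1 ->
3. deliver 1→0:  nop
4. deliver 0→3:  <3:part t1 ->
5. deliver 3→0:  nop
6. deliver 0→4:  <4:part t1 ->
7. deliver 4→0:  nop
8. deliver 0→2:  <2:part t1 ->
9. deliver 2→0:  <0:coor t1 y>
10. deliver 0→1:  <1:part t1 y>
11. deliver 0→3:  <3:part t1 y>
12. deliver 2→0:  nop
13. timeout(0):  <0:coor t2 y>
14. deliver 0→3:  <3:part t2 y>
15. deliver 4→0:  nop
16. deliver 0→3:  nop
17. deliver 2→1:  nop
18. deliver 0→3:  nop
19. deliver 4→1:  nop
20. crash(4):  <4:✗part t1 ->
21. propose(0,'w'):  <0:coor t3 y>
22. deliver 0→1:  <1:part t2 y>
23. deliver 1→0:  nop
24. deliver 0→2:  <2:part t1 y>
25. deliver 2→0:  nop
26. deliver 0→3:  <3:part t3 y>
27. deliver 3→0:  nop
28. deliver 0→4:  nop
29. deliver 4→0:  nop

yes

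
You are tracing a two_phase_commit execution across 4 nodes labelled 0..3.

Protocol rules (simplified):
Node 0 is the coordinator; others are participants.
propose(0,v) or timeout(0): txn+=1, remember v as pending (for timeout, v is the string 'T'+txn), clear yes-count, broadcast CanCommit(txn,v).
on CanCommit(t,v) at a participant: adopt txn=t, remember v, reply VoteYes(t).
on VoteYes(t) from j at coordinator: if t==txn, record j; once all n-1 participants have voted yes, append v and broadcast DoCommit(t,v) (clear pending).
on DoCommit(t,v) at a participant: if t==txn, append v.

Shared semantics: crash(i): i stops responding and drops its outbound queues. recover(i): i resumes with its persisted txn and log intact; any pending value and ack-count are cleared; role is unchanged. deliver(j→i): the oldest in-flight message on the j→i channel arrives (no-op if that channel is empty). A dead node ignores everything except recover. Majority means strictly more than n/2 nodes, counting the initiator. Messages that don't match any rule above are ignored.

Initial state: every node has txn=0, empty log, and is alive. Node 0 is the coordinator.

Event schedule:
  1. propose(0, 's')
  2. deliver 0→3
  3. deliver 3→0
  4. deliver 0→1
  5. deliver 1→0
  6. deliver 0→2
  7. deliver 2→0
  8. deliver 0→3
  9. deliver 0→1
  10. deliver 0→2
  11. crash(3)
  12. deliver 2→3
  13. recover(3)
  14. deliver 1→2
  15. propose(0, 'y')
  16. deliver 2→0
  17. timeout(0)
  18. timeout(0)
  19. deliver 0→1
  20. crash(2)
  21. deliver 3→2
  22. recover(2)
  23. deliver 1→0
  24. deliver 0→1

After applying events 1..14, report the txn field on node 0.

1

[1] propose(0,'s') → N0(coor t1 [-])
[2] deliver 0→3 → N3(part t1 [-])
[3] deliver 3→0 → ∅
[4] deliver 0→1 → N1(part t1 [-])
[5] deliver 1→0 → ∅
[6] deliver 0→2 → N2(part t1 [-])
[7] deliver 2→0 → N0(coor t1 [s])
[8] deliver 0→3 → N3(part t1 [s])
[9] deliver 0→1 → N1(part t1 [s])
[10] deliver 0→2 → N2(part t1 [s])
[11] crash(3) → N3(✗part t1 [s])
[12] deliver 2→3 → ∅
[13] recover(3) → N3(part t1 [s])
[14] deliver 1→2 → ∅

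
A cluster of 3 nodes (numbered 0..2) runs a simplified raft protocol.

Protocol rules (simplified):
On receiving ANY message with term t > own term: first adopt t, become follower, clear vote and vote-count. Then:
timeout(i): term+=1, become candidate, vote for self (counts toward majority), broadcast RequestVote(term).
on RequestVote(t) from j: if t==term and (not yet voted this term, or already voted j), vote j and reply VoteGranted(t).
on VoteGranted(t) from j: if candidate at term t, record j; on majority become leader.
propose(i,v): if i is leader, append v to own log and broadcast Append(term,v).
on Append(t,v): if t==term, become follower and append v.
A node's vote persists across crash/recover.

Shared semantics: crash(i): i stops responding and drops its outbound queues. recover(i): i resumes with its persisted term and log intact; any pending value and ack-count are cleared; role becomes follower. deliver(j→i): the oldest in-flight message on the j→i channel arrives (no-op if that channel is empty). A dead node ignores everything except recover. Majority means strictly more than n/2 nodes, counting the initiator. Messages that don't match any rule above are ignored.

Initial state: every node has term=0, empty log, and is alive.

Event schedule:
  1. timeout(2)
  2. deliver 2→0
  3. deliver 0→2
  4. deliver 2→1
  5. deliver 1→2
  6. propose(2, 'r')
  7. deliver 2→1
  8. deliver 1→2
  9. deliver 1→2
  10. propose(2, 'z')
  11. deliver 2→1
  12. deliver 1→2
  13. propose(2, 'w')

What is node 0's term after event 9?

1

after 1 — timeout(2): n2:cand/t1/[-]
after 2 — deliver 2→0: n0:foll/t1/[-]
after 3 — deliver 0→2: n2:lead/t1/[-]
after 4 — deliver 2→1: n1:foll/t1/[-]
after 5 — deliver 1→2: ·
after 6 — propose(2,'r'): n2:lead/t1/[r]
after 7 — deliver 2→1: n1:foll/t1/[r]
after 8 — deliver 1→2: ·
after 9 — deliver 1→2: ·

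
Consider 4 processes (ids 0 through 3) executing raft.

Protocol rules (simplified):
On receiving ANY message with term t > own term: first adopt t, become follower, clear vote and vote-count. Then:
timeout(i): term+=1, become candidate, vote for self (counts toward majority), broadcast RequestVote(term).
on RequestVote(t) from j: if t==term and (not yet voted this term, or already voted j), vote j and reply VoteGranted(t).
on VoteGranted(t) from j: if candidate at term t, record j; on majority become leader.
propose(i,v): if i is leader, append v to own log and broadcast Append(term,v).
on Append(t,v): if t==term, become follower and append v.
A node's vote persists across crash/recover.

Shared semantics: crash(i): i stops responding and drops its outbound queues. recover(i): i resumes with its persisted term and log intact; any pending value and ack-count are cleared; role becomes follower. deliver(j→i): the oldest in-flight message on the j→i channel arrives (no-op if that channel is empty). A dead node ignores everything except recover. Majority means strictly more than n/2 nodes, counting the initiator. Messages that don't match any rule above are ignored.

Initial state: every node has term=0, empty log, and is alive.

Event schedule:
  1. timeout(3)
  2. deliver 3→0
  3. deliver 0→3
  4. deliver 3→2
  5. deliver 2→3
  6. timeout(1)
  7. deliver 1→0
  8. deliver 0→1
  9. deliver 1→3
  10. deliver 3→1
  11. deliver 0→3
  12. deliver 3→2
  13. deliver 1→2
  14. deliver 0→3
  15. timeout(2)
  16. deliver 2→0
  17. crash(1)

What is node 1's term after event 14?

1

step 1 timeout(3): 3={cand,t=1,log=-}
step 2 deliver 3→0: 0={foll,t=1,log=-}
step 3 deliver 0→3: —
step 4 deliver 3→2: 2={foll,t=1,log=-}
step 5 deliver 2→3: 3={lead,t=1,log=-}
step 6 timeout(1): 1={cand,t=1,log=-}
step 7 deliver 1→0: —
step 8 deliver 0→1: —
step 9 deliver 1→3: —
step 10 deliver 3→1: —
step 11 deliver 0→3: —
step 12 deliver 3→2: —
step 13 deliver 1→2: —
step 14 deliver 0→3: —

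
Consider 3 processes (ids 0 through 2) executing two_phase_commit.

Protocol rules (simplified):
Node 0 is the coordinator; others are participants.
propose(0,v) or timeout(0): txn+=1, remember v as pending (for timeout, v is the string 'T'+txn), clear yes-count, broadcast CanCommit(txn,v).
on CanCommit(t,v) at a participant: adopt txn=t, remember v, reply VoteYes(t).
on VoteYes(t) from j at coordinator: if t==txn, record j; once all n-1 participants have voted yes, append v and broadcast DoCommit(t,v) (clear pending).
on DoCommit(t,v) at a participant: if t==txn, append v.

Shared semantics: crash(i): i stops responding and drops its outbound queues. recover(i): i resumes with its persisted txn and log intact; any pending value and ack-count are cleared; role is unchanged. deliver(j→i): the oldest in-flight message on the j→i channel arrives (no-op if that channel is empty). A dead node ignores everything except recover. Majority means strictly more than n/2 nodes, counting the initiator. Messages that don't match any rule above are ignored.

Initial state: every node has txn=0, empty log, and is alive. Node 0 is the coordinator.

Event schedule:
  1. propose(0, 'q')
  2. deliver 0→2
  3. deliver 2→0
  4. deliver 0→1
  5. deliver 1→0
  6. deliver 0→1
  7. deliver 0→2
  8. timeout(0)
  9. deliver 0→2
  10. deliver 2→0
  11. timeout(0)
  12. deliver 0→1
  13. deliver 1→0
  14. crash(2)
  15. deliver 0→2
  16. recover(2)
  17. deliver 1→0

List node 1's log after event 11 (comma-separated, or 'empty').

e1 propose(0,'q'): 0[coor,t=1,-]
e2 deliver 0→2: 2[part,t=1,-]
e3 deliver 2→0: ·
e4 deliver 0→1: 1[part,t=1,-]
e5 deliver 1→0: 0[coor,t=1,q]
e6 deliver 0→1: 1[part,t=1,q]
e7 deliver 0→2: 2[part,t=1,q]
e8 timeout(0): 0[coor,t=2,q]
e9 deliver 0→2: 2[part,t=2,q]
e10 deliver 2→0: ·
e11 timeout(0): 0[coor,t=3,q]

q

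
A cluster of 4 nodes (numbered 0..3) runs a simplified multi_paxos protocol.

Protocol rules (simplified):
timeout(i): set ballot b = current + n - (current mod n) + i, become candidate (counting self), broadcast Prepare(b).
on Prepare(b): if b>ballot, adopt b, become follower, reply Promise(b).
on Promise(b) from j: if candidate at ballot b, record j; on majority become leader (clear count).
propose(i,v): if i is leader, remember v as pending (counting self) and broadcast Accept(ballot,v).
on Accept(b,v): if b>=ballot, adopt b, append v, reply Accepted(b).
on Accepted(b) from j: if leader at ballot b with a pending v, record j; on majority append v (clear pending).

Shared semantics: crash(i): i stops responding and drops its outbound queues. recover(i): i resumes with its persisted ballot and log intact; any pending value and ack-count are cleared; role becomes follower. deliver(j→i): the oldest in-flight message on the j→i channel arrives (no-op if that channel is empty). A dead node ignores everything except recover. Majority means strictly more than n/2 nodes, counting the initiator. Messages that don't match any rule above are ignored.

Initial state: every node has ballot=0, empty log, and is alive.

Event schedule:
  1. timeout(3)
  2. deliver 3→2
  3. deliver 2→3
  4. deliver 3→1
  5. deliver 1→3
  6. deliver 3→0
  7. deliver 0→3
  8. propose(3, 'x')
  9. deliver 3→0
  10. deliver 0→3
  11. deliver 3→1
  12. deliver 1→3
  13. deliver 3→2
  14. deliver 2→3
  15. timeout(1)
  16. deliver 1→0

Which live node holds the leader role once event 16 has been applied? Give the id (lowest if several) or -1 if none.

[1] timeout(3) → N3(cand b7 [-])
[2] deliver 3→2 → N2(foll b7 [-])
[3] deliver 2→3 → ∅
[4] deliver 3→1 → N1(foll b7 [-])
[5] deliver 1→3 → N3(lead b7 [-])
[6] deliver 3→0 → N0(foll b7 [-])
[7] deliver 0→3 → ∅
[8] propose(3,'x') → ∅
[9] deliver 3→0 → N0(foll b7 [x])
[10] deliver 0→3 → ∅
[11] deliver 3→1 → N1(foll b7 [x])
[12] deliver 1→3 → N3(lead b7 [x])
[13] deliver 3→2 → N2(foll b7 [x])
[14] deliver 2→3 → ∅
[15] timeout(1) → N1(cand b9 [x])
[16] deliver 1→0 → N0(foll b9 [x])

3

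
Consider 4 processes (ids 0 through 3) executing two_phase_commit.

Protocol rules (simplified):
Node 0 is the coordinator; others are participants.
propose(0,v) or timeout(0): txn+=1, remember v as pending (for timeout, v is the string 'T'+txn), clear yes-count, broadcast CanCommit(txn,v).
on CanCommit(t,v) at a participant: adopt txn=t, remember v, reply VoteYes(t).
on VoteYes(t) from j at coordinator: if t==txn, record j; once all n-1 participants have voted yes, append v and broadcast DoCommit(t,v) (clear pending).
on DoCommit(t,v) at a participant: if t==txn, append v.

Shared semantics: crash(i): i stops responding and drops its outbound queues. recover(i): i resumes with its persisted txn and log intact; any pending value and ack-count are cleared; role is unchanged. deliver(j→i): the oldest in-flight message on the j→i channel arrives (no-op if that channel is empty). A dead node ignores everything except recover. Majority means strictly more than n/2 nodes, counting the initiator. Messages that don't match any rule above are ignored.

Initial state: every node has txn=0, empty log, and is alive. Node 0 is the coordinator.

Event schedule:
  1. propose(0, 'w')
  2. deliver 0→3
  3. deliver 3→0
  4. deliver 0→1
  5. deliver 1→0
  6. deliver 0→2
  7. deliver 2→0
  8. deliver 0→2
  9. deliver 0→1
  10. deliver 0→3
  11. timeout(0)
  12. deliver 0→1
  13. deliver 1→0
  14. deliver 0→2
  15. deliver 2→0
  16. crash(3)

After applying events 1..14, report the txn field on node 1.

[1] propose(0,'w') → N0(coor t1 [-])
[2] deliver 0→3 → N3(part t1 [-])
[3] deliver 3→0 → ∅
[4] deliver 0→1 → N1(part t1 [-])
[5] deliver 1→0 → ∅
[6] deliver 0→2 → N2(part t1 [-])
[7] deliver 2→0 → N0(coor t1 [w])
[8] deliver 0→2 → N2(part t1 [w])
[9] deliver 0→1 → N1(part t1 [w])
[10] deliver 0→3 → N3(part t1 [w])
[11] timeout(0) → N0(coor t2 [w])
[12] deliver 0→1 → N1(part t2 [w])
[13] deliver 1→0 → ∅
[14] deliver 0→2 → N2(part t2 [w])

2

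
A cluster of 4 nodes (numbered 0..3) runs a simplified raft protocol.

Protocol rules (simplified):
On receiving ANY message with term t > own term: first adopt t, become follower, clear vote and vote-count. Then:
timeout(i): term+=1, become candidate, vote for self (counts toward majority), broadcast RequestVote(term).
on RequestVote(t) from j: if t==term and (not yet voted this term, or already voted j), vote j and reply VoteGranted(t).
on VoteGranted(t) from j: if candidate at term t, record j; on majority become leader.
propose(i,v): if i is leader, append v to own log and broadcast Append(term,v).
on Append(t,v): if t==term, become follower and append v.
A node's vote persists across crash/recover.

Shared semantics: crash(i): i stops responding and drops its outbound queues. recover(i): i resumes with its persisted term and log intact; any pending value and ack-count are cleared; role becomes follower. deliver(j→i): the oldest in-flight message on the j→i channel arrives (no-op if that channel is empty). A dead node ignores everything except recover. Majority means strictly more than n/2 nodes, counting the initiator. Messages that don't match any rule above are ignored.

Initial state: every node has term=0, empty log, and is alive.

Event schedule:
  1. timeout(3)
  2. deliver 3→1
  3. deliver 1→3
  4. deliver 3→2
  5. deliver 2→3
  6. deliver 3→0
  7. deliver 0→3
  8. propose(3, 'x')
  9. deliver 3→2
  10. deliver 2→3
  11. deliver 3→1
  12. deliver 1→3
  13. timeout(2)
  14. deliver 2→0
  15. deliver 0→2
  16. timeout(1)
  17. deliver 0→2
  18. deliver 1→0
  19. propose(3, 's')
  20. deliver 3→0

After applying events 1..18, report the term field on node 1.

2

after 1 — timeout(3): n3:cand/t1/[-]
after 2 — deliver 3→1: n1:foll/t1/[-]
after 3 — deliver 1→3: ·
after 4 — deliver 3→2: n2:foll/t1/[-]
after 5 — deliver 2→3: n3:lead/t1/[-]
after 6 — deliver 3→0: n0:foll/t1/[-]
after 7 — deliver 0→3: ·
after 8 — propose(3,'x'): n3:lead/t1/[x]
after 9 — deliver 3→2: n2:foll/t1/[x]
after 10 — deliver 2→3: ·
after 11 — deliver 3→1: n1:foll/t1/[x]
after 12 — deliver 1→3: ·
after 13 — timeout(2): n2:cand/t2/[x]
after 14 — deliver 2→0: n0:foll/t2/[-]
after 15 — deliver 0→2: ·
after 16 — timeout(1): n1:cand/t2/[x]
after 17 — deliver 0→2: ·
after 18 — deliver 1→0: ·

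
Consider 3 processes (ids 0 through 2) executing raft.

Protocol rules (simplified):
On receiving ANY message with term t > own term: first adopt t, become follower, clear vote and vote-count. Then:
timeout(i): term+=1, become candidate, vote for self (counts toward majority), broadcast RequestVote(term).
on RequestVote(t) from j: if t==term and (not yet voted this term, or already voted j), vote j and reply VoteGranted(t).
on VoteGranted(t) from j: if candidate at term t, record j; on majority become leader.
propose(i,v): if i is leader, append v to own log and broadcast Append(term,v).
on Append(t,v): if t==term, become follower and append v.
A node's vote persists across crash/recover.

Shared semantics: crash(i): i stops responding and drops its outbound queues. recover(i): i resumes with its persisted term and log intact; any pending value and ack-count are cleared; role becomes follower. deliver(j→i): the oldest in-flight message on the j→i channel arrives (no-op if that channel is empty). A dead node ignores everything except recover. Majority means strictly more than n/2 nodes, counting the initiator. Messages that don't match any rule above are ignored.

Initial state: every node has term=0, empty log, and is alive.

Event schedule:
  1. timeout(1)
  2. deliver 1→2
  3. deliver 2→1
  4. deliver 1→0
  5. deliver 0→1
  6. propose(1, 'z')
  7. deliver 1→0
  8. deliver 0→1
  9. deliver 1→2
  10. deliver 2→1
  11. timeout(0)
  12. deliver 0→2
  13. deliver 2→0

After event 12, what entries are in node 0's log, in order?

z

step 1 timeout(1): 1={cand,t=1,log=-}
step 2 deliver 1→2: 2={foll,t=1,log=-}
step 3 deliver 2→1: 1={lead,t=1,log=-}
step 4 deliver 1→0: 0={foll,t=1,log=-}
step 5 deliver 0→1: —
step 6 propose(1,'z'): 1={lead,t=1,log=z}
step 7 deliver 1→0: 0={foll,t=1,log=z}
step 8 deliver 0→1: —
step 9 deliver 1→2: 2={foll,t=1,log=z}
step 10 deliver 2→1: —
step 11 timeout(0): 0={cand,t=2,log=z}
step 12 deliver 0→2: 2={foll,t=2,log=z}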